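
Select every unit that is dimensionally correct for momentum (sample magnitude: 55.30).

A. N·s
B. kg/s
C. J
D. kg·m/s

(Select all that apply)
A, D

momentum has SI base units: kg * m / s

Checking each option against kg * m / s:
  A. N·s: ✓ matches
  B. kg/s: ✗ does not match
  C. J: ✗ does not match
  D. kg·m/s: ✓ matches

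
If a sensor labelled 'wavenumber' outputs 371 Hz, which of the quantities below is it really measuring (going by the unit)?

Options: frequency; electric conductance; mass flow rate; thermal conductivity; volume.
frequency

wavenumber should have units dimensionally equivalent to 1 / m (e.g. 1/m).
The given unit 'Hz' reduces to 1 / s. Of the listed options, that is the dimensionality of frequency.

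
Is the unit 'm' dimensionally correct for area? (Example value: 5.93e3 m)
No

area has SI base units: m^2
m does NOT reduce to m^2; a valid unit for area would be e.g. m².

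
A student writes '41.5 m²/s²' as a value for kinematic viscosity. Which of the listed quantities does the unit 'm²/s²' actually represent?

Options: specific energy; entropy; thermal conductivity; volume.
specific energy

kinematic viscosity should have units dimensionally equivalent to m^2 / s (e.g. m²/s).
The given unit 'm²/s²' reduces to m^2 / s^2. Of the listed options, that is the dimensionality of specific energy.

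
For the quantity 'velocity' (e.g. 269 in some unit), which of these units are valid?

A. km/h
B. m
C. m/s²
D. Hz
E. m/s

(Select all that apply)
A, E

velocity has SI base units: m / s

Checking each option against m / s:
  A. km/h: ✓ matches
  B. m: ✗ does not match
  C. m/s²: ✗ does not match
  D. Hz: ✗ does not match
  E. m/s: ✓ matches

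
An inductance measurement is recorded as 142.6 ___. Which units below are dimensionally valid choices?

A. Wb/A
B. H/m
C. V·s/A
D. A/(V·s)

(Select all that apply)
A, C

inductance has SI base units: kg * m^2 / (A^2 * s^2)

Checking each option against kg * m^2 / (A^2 * s^2):
  A. Wb/A: ✓ matches
  B. H/m: ✗ does not match
  C. V·s/A: ✓ matches
  D. A/(V·s): ✗ does not match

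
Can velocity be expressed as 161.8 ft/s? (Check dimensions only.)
Yes

velocity has SI base units: m / s
ft/s reduces to the same SI base units, so it is a valid unit for velocity.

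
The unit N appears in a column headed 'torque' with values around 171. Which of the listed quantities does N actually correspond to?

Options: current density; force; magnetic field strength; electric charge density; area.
force

torque should have units dimensionally equivalent to kg * m^2 / s^2 (e.g. N·m).
The given unit 'N' reduces to kg * m / s^2. Of the listed options, that is the dimensionality of force.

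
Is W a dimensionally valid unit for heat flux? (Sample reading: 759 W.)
No

heat flux has SI base units: kg / s^3
W does NOT reduce to kg / s^3; a valid unit for heat flux would be e.g. W/m².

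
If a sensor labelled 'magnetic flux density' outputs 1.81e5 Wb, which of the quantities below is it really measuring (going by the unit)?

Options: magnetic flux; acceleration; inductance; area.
magnetic flux

magnetic flux density should have units dimensionally equivalent to kg / (A * s^2) (e.g. T).
The given unit 'Wb' reduces to kg * m^2 / (A * s^2). Of the listed options, that is the dimensionality of magnetic flux.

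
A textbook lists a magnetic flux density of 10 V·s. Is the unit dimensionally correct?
No

magnetic flux density has SI base units: kg / (A * s^2)
V·s does NOT reduce to kg / (A * s^2); a valid unit for magnetic flux density would be e.g. T.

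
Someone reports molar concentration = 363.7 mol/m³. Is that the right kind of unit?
Yes

molar concentration has SI base units: mol / m^3
mol/m³ reduces to the same SI base units, so it is a valid unit for molar concentration.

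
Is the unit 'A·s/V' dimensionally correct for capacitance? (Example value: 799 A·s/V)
Yes

capacitance has SI base units: A^2 * s^4 / (kg * m^2)
A·s/V reduces to the same SI base units, so it is a valid unit for capacitance.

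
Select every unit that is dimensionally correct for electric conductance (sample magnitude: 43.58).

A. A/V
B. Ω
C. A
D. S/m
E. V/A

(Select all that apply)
A

electric conductance has SI base units: A^2 * s^3 / (kg * m^2)

Checking each option against A^2 * s^3 / (kg * m^2):
  A. A/V: ✓ matches
  B. Ω: ✗ does not match
  C. A: ✗ does not match
  D. S/m: ✗ does not match
  E. V/A: ✗ does not match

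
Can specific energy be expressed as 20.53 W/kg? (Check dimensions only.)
No

specific energy has SI base units: m^2 / s^2
W/kg does NOT reduce to m^2 / s^2; a valid unit for specific energy would be e.g. J/kg.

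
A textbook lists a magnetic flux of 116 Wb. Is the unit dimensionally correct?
Yes

magnetic flux has SI base units: kg * m^2 / (A * s^2)
Wb reduces to the same SI base units, so it is a valid unit for magnetic flux.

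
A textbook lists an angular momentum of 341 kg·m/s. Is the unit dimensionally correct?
No

angular momentum has SI base units: kg * m^2 / s
kg·m/s does NOT reduce to kg * m^2 / s; a valid unit for angular momentum would be e.g. kg·m²/s.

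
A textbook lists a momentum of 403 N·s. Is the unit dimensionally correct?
Yes

momentum has SI base units: kg * m / s
N·s reduces to the same SI base units, so it is a valid unit for momentum.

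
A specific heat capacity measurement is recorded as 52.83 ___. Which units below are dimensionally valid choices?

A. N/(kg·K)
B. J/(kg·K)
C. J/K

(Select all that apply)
B

specific heat capacity has SI base units: m^2 / (s^2 * K)

Checking each option against m^2 / (s^2 * K):
  A. N/(kg·K): ✗ does not match
  B. J/(kg·K): ✓ matches
  C. J/K: ✗ does not match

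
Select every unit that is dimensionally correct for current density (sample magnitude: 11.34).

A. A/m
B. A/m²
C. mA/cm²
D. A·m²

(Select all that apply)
B, C

current density has SI base units: A / m^2

Checking each option against A / m^2:
  A. A/m: ✗ does not match
  B. A/m²: ✓ matches
  C. mA/cm²: ✓ matches
  D. A·m²: ✗ does not match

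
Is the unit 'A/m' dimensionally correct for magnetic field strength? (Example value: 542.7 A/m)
Yes

magnetic field strength has SI base units: A / m
A/m reduces to the same SI base units, so it is a valid unit for magnetic field strength.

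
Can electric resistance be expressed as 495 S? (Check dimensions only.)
No

electric resistance has SI base units: kg * m^2 / (A^2 * s^3)
S does NOT reduce to kg * m^2 / (A^2 * s^3); a valid unit for electric resistance would be e.g. Ω.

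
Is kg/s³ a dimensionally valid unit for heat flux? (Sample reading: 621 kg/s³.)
Yes

heat flux has SI base units: kg / s^3
kg/s³ reduces to the same SI base units, so it is a valid unit for heat flux.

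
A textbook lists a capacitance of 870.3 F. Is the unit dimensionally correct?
Yes

capacitance has SI base units: A^2 * s^4 / (kg * m^2)
F reduces to the same SI base units, so it is a valid unit for capacitance.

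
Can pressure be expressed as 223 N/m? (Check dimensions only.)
No

pressure has SI base units: kg / (m * s^2)
N/m does NOT reduce to kg / (m * s^2); a valid unit for pressure would be e.g. Pa.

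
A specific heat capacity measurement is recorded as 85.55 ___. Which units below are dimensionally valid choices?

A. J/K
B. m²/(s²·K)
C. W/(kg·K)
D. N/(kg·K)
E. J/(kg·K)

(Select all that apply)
B, E

specific heat capacity has SI base units: m^2 / (s^2 * K)

Checking each option against m^2 / (s^2 * K):
  A. J/K: ✗ does not match
  B. m²/(s²·K): ✓ matches
  C. W/(kg·K): ✗ does not match
  D. N/(kg·K): ✗ does not match
  E. J/(kg·K): ✓ matches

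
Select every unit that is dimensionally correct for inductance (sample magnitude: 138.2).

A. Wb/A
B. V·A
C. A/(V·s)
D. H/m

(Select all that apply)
A

inductance has SI base units: kg * m^2 / (A^2 * s^2)

Checking each option against kg * m^2 / (A^2 * s^2):
  A. Wb/A: ✓ matches
  B. V·A: ✗ does not match
  C. A/(V·s): ✗ does not match
  D. H/m: ✗ does not match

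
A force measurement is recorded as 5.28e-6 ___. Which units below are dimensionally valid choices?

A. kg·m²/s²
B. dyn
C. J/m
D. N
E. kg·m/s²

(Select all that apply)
B, C, D, E

force has SI base units: kg * m / s^2

Checking each option against kg * m / s^2:
  A. kg·m²/s²: ✗ does not match
  B. dyn: ✓ matches
  C. J/m: ✓ matches
  D. N: ✓ matches
  E. kg·m/s²: ✓ matches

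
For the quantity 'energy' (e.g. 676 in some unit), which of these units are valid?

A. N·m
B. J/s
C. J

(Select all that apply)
A, C

energy has SI base units: kg * m^2 / s^2

Checking each option against kg * m^2 / s^2:
  A. N·m: ✓ matches
  B. J/s: ✗ does not match
  C. J: ✓ matches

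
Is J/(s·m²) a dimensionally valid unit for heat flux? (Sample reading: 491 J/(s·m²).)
Yes

heat flux has SI base units: kg / s^3
J/(s·m²) reduces to the same SI base units, so it is a valid unit for heat flux.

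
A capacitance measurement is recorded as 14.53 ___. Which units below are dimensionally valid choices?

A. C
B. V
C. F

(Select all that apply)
C

capacitance has SI base units: A^2 * s^4 / (kg * m^2)

Checking each option against A^2 * s^4 / (kg * m^2):
  A. C: ✗ does not match
  B. V: ✗ does not match
  C. F: ✓ matches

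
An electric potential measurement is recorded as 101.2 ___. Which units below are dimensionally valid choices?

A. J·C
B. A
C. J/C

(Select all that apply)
C

electric potential has SI base units: kg * m^2 / (A * s^3)

Checking each option against kg * m^2 / (A * s^3):
  A. J·C: ✗ does not match
  B. A: ✗ does not match
  C. J/C: ✓ matches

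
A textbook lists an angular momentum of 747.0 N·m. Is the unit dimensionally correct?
No

angular momentum has SI base units: kg * m^2 / s
N·m does NOT reduce to kg * m^2 / s; a valid unit for angular momentum would be e.g. kg·m²/s.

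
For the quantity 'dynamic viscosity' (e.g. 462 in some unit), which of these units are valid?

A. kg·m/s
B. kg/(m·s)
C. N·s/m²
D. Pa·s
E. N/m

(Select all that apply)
B, C, D

dynamic viscosity has SI base units: kg / (m * s)

Checking each option against kg / (m * s):
  A. kg·m/s: ✗ does not match
  B. kg/(m·s): ✓ matches
  C. N·s/m²: ✓ matches
  D. Pa·s: ✓ matches
  E. N/m: ✗ does not match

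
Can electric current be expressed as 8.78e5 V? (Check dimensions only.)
No

electric current has SI base units: A
V does NOT reduce to A; a valid unit for electric current would be e.g. A.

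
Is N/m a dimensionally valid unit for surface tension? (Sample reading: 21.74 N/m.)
Yes

surface tension has SI base units: kg / s^2
N/m reduces to the same SI base units, so it is a valid unit for surface tension.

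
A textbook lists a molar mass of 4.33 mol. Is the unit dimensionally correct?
No

molar mass has SI base units: kg / mol
mol does NOT reduce to kg / mol; a valid unit for molar mass would be e.g. kg/mol.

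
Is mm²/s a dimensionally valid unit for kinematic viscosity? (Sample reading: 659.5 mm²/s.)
Yes

kinematic viscosity has SI base units: m^2 / s
mm²/s reduces to the same SI base units, so it is a valid unit for kinematic viscosity.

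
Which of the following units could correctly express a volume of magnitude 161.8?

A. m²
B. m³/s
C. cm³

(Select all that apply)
C

volume has SI base units: m^3

Checking each option against m^3:
  A. m²: ✗ does not match
  B. m³/s: ✗ does not match
  C. cm³: ✓ matches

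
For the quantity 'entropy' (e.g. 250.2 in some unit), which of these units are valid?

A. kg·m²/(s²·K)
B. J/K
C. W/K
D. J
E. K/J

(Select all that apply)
A, B

entropy has SI base units: kg * m^2 / (s^2 * K)

Checking each option against kg * m^2 / (s^2 * K):
  A. kg·m²/(s²·K): ✓ matches
  B. J/K: ✓ matches
  C. W/K: ✗ does not match
  D. J: ✗ does not match
  E. K/J: ✗ does not match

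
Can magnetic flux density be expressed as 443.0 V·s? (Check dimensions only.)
No

magnetic flux density has SI base units: kg / (A * s^2)
V·s does NOT reduce to kg / (A * s^2); a valid unit for magnetic flux density would be e.g. T.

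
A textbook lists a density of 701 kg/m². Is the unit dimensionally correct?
No

density has SI base units: kg / m^3
kg/m² does NOT reduce to kg / m^3; a valid unit for density would be e.g. kg/m³.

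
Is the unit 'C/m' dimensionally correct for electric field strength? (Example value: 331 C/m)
No

electric field strength has SI base units: kg * m / (A * s^3)
C/m does NOT reduce to kg * m / (A * s^3); a valid unit for electric field strength would be e.g. V/m.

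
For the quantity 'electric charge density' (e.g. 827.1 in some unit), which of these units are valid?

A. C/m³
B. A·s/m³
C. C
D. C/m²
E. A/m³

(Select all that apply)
A, B

electric charge density has SI base units: A * s / m^3

Checking each option against A * s / m^3:
  A. C/m³: ✓ matches
  B. A·s/m³: ✓ matches
  C. C: ✗ does not match
  D. C/m²: ✗ does not match
  E. A/m³: ✗ does not match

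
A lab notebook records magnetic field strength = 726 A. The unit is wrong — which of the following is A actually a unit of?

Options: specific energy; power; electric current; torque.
electric current

magnetic field strength should have units dimensionally equivalent to A / m (e.g. A/m).
The given unit 'A' reduces to A. Of the listed options, that is the dimensionality of electric current.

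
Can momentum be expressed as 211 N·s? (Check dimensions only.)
Yes

momentum has SI base units: kg * m / s
N·s reduces to the same SI base units, so it is a valid unit for momentum.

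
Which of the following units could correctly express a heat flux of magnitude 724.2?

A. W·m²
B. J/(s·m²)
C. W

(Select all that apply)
B

heat flux has SI base units: kg / s^3

Checking each option against kg / s^3:
  A. W·m²: ✗ does not match
  B. J/(s·m²): ✓ matches
  C. W: ✗ does not match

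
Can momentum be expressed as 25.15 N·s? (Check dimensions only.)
Yes

momentum has SI base units: kg * m / s
N·s reduces to the same SI base units, so it is a valid unit for momentum.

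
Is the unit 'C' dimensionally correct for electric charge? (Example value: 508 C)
Yes

electric charge has SI base units: A * s
C reduces to the same SI base units, so it is a valid unit for electric charge.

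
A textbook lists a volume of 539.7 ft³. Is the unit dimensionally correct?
Yes

volume has SI base units: m^3
ft³ reduces to the same SI base units, so it is a valid unit for volume.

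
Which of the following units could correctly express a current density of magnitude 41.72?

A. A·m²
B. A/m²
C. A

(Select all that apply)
B

current density has SI base units: A / m^2

Checking each option against A / m^2:
  A. A·m²: ✗ does not match
  B. A/m²: ✓ matches
  C. A: ✗ does not match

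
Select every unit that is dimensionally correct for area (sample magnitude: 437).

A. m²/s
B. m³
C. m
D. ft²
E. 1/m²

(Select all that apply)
D

area has SI base units: m^2

Checking each option against m^2:
  A. m²/s: ✗ does not match
  B. m³: ✗ does not match
  C. m: ✗ does not match
  D. ft²: ✓ matches
  E. 1/m²: ✗ does not match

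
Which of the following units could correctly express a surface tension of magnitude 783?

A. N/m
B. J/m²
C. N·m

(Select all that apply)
A, B

surface tension has SI base units: kg / s^2

Checking each option against kg / s^2:
  A. N/m: ✓ matches
  B. J/m²: ✓ matches
  C. N·m: ✗ does not match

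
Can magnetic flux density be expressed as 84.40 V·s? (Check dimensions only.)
No

magnetic flux density has SI base units: kg / (A * s^2)
V·s does NOT reduce to kg / (A * s^2); a valid unit for magnetic flux density would be e.g. T.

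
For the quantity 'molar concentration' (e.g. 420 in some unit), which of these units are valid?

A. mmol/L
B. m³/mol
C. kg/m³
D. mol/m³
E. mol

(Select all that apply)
A, D

molar concentration has SI base units: mol / m^3

Checking each option against mol / m^3:
  A. mmol/L: ✓ matches
  B. m³/mol: ✗ does not match
  C. kg/m³: ✗ does not match
  D. mol/m³: ✓ matches
  E. mol: ✗ does not match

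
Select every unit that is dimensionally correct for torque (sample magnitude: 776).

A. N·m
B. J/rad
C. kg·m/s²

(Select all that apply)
A, B

torque has SI base units: kg * m^2 / s^2

Checking each option against kg * m^2 / s^2:
  A. N·m: ✓ matches
  B. J/rad: ✓ matches
  C. kg·m/s²: ✗ does not match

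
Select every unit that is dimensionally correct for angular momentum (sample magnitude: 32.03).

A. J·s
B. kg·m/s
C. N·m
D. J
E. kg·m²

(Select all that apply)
A

angular momentum has SI base units: kg * m^2 / s

Checking each option against kg * m^2 / s:
  A. J·s: ✓ matches
  B. kg·m/s: ✗ does not match
  C. N·m: ✗ does not match
  D. J: ✗ does not match
  E. kg·m²: ✗ does not match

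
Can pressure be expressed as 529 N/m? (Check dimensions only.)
No

pressure has SI base units: kg / (m * s^2)
N/m does NOT reduce to kg / (m * s^2); a valid unit for pressure would be e.g. Pa.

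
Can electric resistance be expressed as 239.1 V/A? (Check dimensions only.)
Yes

electric resistance has SI base units: kg * m^2 / (A^2 * s^3)
V/A reduces to the same SI base units, so it is a valid unit for electric resistance.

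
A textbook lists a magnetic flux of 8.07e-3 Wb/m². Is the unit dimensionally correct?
No

magnetic flux has SI base units: kg * m^2 / (A * s^2)
Wb/m² does NOT reduce to kg * m^2 / (A * s^2); a valid unit for magnetic flux would be e.g. Wb.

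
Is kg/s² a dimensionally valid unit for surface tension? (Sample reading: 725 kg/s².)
Yes

surface tension has SI base units: kg / s^2
kg/s² reduces to the same SI base units, so it is a valid unit for surface tension.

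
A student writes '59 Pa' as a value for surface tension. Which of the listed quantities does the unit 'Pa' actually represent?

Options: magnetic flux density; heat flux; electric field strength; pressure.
pressure

surface tension should have units dimensionally equivalent to kg / s^2 (e.g. N/m).
The given unit 'Pa' reduces to kg / (m * s^2). Of the listed options, that is the dimensionality of pressure.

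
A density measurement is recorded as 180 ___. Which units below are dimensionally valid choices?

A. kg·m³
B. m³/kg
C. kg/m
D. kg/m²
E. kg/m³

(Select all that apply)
E

density has SI base units: kg / m^3

Checking each option against kg / m^3:
  A. kg·m³: ✗ does not match
  B. m³/kg: ✗ does not match
  C. kg/m: ✗ does not match
  D. kg/m²: ✗ does not match
  E. kg/m³: ✓ matches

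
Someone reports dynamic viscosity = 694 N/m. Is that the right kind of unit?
No

dynamic viscosity has SI base units: kg / (m * s)
N/m does NOT reduce to kg / (m * s); a valid unit for dynamic viscosity would be e.g. Pa·s.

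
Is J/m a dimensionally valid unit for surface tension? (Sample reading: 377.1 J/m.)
No

surface tension has SI base units: kg / s^2
J/m does NOT reduce to kg / s^2; a valid unit for surface tension would be e.g. N/m.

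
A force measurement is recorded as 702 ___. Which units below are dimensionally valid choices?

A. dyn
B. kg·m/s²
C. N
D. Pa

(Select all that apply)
A, B, C

force has SI base units: kg * m / s^2

Checking each option against kg * m / s^2:
  A. dyn: ✓ matches
  B. kg·m/s²: ✓ matches
  C. N: ✓ matches
  D. Pa: ✗ does not match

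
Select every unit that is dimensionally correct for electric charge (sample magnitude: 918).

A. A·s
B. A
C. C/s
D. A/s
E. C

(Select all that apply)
A, E

electric charge has SI base units: A * s

Checking each option against A * s:
  A. A·s: ✓ matches
  B. A: ✗ does not match
  C. C/s: ✗ does not match
  D. A/s: ✗ does not match
  E. C: ✓ matches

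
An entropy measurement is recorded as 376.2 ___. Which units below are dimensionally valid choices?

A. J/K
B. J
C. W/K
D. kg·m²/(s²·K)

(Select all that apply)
A, D

entropy has SI base units: kg * m^2 / (s^2 * K)

Checking each option against kg * m^2 / (s^2 * K):
  A. J/K: ✓ matches
  B. J: ✗ does not match
  C. W/K: ✗ does not match
  D. kg·m²/(s²·K): ✓ matches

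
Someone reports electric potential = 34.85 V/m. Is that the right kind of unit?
No

electric potential has SI base units: kg * m^2 / (A * s^3)
V/m does NOT reduce to kg * m^2 / (A * s^3); a valid unit for electric potential would be e.g. V.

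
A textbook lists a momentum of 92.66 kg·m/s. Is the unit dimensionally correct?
Yes

momentum has SI base units: kg * m / s
kg·m/s reduces to the same SI base units, so it is a valid unit for momentum.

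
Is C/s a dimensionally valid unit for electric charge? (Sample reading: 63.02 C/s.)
No

electric charge has SI base units: A * s
C/s does NOT reduce to A * s; a valid unit for electric charge would be e.g. C.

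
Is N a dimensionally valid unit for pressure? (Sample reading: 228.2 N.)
No

pressure has SI base units: kg / (m * s^2)
N does NOT reduce to kg / (m * s^2); a valid unit for pressure would be e.g. Pa.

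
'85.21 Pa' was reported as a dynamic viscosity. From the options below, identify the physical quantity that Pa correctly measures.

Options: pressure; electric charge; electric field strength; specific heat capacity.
pressure

dynamic viscosity should have units dimensionally equivalent to kg / (m * s) (e.g. Pa·s).
The given unit 'Pa' reduces to kg / (m * s^2). Of the listed options, that is the dimensionality of pressure.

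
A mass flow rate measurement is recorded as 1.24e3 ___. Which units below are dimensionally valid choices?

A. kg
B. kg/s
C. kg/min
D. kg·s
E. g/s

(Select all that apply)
B, C, E

mass flow rate has SI base units: kg / s

Checking each option against kg / s:
  A. kg: ✗ does not match
  B. kg/s: ✓ matches
  C. kg/min: ✓ matches
  D. kg·s: ✗ does not match
  E. g/s: ✓ matches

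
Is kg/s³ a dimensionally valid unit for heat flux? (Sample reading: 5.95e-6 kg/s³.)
Yes

heat flux has SI base units: kg / s^3
kg/s³ reduces to the same SI base units, so it is a valid unit for heat flux.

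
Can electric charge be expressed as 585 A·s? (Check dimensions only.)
Yes

electric charge has SI base units: A * s
A·s reduces to the same SI base units, so it is a valid unit for electric charge.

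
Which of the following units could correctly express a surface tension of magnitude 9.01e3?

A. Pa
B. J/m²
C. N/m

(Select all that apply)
B, C

surface tension has SI base units: kg / s^2

Checking each option against kg / s^2:
  A. Pa: ✗ does not match
  B. J/m²: ✓ matches
  C. N/m: ✓ matches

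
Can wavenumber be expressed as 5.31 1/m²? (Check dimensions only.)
No

wavenumber has SI base units: 1 / m
1/m² does NOT reduce to 1 / m; a valid unit for wavenumber would be e.g. 1/m.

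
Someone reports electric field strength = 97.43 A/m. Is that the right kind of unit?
No

electric field strength has SI base units: kg * m / (A * s^3)
A/m does NOT reduce to kg * m / (A * s^3); a valid unit for electric field strength would be e.g. V/m.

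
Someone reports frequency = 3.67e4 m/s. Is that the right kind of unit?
No

frequency has SI base units: 1 / s
m/s does NOT reduce to 1 / s; a valid unit for frequency would be e.g. Hz.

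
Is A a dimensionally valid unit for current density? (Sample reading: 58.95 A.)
No

current density has SI base units: A / m^2
A does NOT reduce to A / m^2; a valid unit for current density would be e.g. A/m².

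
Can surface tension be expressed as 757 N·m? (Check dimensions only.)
No

surface tension has SI base units: kg / s^2
N·m does NOT reduce to kg / s^2; a valid unit for surface tension would be e.g. N/m.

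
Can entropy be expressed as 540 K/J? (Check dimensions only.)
No

entropy has SI base units: kg * m^2 / (s^2 * K)
K/J does NOT reduce to kg * m^2 / (s^2 * K); a valid unit for entropy would be e.g. J/K.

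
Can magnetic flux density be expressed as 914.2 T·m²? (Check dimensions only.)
No

magnetic flux density has SI base units: kg / (A * s^2)
T·m² does NOT reduce to kg / (A * s^2); a valid unit for magnetic flux density would be e.g. T.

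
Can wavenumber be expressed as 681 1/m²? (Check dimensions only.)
No

wavenumber has SI base units: 1 / m
1/m² does NOT reduce to 1 / m; a valid unit for wavenumber would be e.g. 1/m.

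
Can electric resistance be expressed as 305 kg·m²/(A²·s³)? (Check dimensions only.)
Yes

electric resistance has SI base units: kg * m^2 / (A^2 * s^3)
kg·m²/(A²·s³) reduces to the same SI base units, so it is a valid unit for electric resistance.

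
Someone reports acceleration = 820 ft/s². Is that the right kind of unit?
Yes

acceleration has SI base units: m / s^2
ft/s² reduces to the same SI base units, so it is a valid unit for acceleration.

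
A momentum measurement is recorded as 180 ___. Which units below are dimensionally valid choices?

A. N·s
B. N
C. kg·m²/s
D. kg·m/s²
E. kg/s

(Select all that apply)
A

momentum has SI base units: kg * m / s

Checking each option against kg * m / s:
  A. N·s: ✓ matches
  B. N: ✗ does not match
  C. kg·m²/s: ✗ does not match
  D. kg·m/s²: ✗ does not match
  E. kg/s: ✗ does not match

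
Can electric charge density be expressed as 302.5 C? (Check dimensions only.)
No

electric charge density has SI base units: A * s / m^3
C does NOT reduce to A * s / m^3; a valid unit for electric charge density would be e.g. C/m³.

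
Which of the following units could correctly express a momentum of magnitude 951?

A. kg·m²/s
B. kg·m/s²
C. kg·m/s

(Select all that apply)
C

momentum has SI base units: kg * m / s

Checking each option against kg * m / s:
  A. kg·m²/s: ✗ does not match
  B. kg·m/s²: ✗ does not match
  C. kg·m/s: ✓ matches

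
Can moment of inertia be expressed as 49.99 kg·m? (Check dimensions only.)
No

moment of inertia has SI base units: kg * m^2
kg·m does NOT reduce to kg * m^2; a valid unit for moment of inertia would be e.g. kg·m².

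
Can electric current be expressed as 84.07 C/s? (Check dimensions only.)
Yes

electric current has SI base units: A
C/s reduces to the same SI base units, so it is a valid unit for electric current.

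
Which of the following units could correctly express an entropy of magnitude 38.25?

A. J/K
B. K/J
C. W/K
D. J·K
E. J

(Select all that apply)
A

entropy has SI base units: kg * m^2 / (s^2 * K)

Checking each option against kg * m^2 / (s^2 * K):
  A. J/K: ✓ matches
  B. K/J: ✗ does not match
  C. W/K: ✗ does not match
  D. J·K: ✗ does not match
  E. J: ✗ does not match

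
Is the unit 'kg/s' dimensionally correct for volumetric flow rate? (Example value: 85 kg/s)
No

volumetric flow rate has SI base units: m^3 / s
kg/s does NOT reduce to m^3 / s; a valid unit for volumetric flow rate would be e.g. m³/s.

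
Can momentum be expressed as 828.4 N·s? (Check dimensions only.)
Yes

momentum has SI base units: kg * m / s
N·s reduces to the same SI base units, so it is a valid unit for momentum.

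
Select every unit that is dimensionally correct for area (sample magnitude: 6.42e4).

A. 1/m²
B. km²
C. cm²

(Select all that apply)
B, C

area has SI base units: m^2

Checking each option against m^2:
  A. 1/m²: ✗ does not match
  B. km²: ✓ matches
  C. cm²: ✓ matches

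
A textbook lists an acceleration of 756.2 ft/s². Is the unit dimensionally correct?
Yes

acceleration has SI base units: m / s^2
ft/s² reduces to the same SI base units, so it is a valid unit for acceleration.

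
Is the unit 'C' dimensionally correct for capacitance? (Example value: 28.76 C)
No

capacitance has SI base units: A^2 * s^4 / (kg * m^2)
C does NOT reduce to A^2 * s^4 / (kg * m^2); a valid unit for capacitance would be e.g. F.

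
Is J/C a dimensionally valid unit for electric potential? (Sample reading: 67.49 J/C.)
Yes

electric potential has SI base units: kg * m^2 / (A * s^3)
J/C reduces to the same SI base units, so it is a valid unit for electric potential.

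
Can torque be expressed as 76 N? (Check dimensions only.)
No

torque has SI base units: kg * m^2 / s^2
N does NOT reduce to kg * m^2 / s^2; a valid unit for torque would be e.g. N·m.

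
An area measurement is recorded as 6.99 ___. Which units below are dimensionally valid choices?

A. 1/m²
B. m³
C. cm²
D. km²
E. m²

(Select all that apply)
C, D, E

area has SI base units: m^2

Checking each option against m^2:
  A. 1/m²: ✗ does not match
  B. m³: ✗ does not match
  C. cm²: ✓ matches
  D. km²: ✓ matches
  E. m²: ✓ matches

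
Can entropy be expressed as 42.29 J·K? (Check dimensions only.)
No

entropy has SI base units: kg * m^2 / (s^2 * K)
J·K does NOT reduce to kg * m^2 / (s^2 * K); a valid unit for entropy would be e.g. J/K.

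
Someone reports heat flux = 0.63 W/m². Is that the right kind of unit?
Yes

heat flux has SI base units: kg / s^3
W/m² reduces to the same SI base units, so it is a valid unit for heat flux.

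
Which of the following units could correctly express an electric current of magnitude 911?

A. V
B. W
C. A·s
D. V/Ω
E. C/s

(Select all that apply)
D, E

electric current has SI base units: A

Checking each option against A:
  A. V: ✗ does not match
  B. W: ✗ does not match
  C. A·s: ✗ does not match
  D. V/Ω: ✓ matches
  E. C/s: ✓ matches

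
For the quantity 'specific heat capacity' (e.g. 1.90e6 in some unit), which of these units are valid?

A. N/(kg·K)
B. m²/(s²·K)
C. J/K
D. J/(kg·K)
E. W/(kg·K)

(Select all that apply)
B, D

specific heat capacity has SI base units: m^2 / (s^2 * K)

Checking each option against m^2 / (s^2 * K):
  A. N/(kg·K): ✗ does not match
  B. m²/(s²·K): ✓ matches
  C. J/K: ✗ does not match
  D. J/(kg·K): ✓ matches
  E. W/(kg·K): ✗ does not match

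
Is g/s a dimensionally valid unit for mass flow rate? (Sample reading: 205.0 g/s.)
Yes

mass flow rate has SI base units: kg / s
g/s reduces to the same SI base units, so it is a valid unit for mass flow rate.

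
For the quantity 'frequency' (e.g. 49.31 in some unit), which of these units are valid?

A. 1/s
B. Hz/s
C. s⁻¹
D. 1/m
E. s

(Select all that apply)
A, C

frequency has SI base units: 1 / s

Checking each option against 1 / s:
  A. 1/s: ✓ matches
  B. Hz/s: ✗ does not match
  C. s⁻¹: ✓ matches
  D. 1/m: ✗ does not match
  E. s: ✗ does not match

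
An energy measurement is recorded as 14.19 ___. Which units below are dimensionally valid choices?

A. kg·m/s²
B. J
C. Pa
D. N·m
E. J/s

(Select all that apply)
B, D

energy has SI base units: kg * m^2 / s^2

Checking each option against kg * m^2 / s^2:
  A. kg·m/s²: ✗ does not match
  B. J: ✓ matches
  C. Pa: ✗ does not match
  D. N·m: ✓ matches
  E. J/s: ✗ does not match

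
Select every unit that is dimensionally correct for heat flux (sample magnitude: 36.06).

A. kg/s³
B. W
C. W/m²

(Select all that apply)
A, C

heat flux has SI base units: kg / s^3

Checking each option against kg / s^3:
  A. kg/s³: ✓ matches
  B. W: ✗ does not match
  C. W/m²: ✓ matches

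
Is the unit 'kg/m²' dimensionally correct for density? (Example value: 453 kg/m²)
No

density has SI base units: kg / m^3
kg/m² does NOT reduce to kg / m^3; a valid unit for density would be e.g. kg/m³.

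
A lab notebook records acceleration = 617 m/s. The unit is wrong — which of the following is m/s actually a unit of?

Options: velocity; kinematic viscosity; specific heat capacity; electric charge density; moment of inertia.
velocity

acceleration should have units dimensionally equivalent to m / s^2 (e.g. m/s²).
The given unit 'm/s' reduces to m / s. Of the listed options, that is the dimensionality of velocity.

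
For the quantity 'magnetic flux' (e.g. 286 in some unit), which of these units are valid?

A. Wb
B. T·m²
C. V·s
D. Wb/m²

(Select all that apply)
A, B, C

magnetic flux has SI base units: kg * m^2 / (A * s^2)

Checking each option against kg * m^2 / (A * s^2):
  A. Wb: ✓ matches
  B. T·m²: ✓ matches
  C. V·s: ✓ matches
  D. Wb/m²: ✗ does not match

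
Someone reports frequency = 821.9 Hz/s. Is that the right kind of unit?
No

frequency has SI base units: 1 / s
Hz/s does NOT reduce to 1 / s; a valid unit for frequency would be e.g. Hz.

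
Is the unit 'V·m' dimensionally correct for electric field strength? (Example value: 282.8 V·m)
No

electric field strength has SI base units: kg * m / (A * s^3)
V·m does NOT reduce to kg * m / (A * s^3); a valid unit for electric field strength would be e.g. V/m.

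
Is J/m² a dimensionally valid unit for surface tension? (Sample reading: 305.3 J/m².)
Yes

surface tension has SI base units: kg / s^2
J/m² reduces to the same SI base units, so it is a valid unit for surface tension.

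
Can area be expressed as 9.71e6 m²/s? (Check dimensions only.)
No

area has SI base units: m^2
m²/s does NOT reduce to m^2; a valid unit for area would be e.g. m².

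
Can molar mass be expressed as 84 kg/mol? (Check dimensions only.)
Yes

molar mass has SI base units: kg / mol
kg/mol reduces to the same SI base units, so it is a valid unit for molar mass.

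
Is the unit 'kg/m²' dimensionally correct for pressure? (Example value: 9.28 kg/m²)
No

pressure has SI base units: kg / (m * s^2)
kg/m² does NOT reduce to kg / (m * s^2); a valid unit for pressure would be e.g. Pa.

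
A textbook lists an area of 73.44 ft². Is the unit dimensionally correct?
Yes

area has SI base units: m^2
ft² reduces to the same SI base units, so it is a valid unit for area.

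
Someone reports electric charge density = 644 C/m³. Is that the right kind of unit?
Yes

electric charge density has SI base units: A * s / m^3
C/m³ reduces to the same SI base units, so it is a valid unit for electric charge density.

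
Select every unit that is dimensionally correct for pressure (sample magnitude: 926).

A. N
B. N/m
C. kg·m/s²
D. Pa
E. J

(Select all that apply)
D

pressure has SI base units: kg / (m * s^2)

Checking each option against kg / (m * s^2):
  A. N: ✗ does not match
  B. N/m: ✗ does not match
  C. kg·m/s²: ✗ does not match
  D. Pa: ✓ matches
  E. J: ✗ does not match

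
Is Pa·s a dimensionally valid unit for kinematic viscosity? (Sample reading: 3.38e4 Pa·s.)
No

kinematic viscosity has SI base units: m^2 / s
Pa·s does NOT reduce to m^2 / s; a valid unit for kinematic viscosity would be e.g. m²/s.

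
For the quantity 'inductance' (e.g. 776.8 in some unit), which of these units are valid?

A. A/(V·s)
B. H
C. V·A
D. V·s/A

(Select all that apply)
B, D

inductance has SI base units: kg * m^2 / (A^2 * s^2)

Checking each option against kg * m^2 / (A^2 * s^2):
  A. A/(V·s): ✗ does not match
  B. H: ✓ matches
  C. V·A: ✗ does not match
  D. V·s/A: ✓ matches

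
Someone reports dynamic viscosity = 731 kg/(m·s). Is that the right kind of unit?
Yes

dynamic viscosity has SI base units: kg / (m * s)
kg/(m·s) reduces to the same SI base units, so it is a valid unit for dynamic viscosity.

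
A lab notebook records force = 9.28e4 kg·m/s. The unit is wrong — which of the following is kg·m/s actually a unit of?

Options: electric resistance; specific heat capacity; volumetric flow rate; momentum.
momentum

force should have units dimensionally equivalent to kg * m / s^2 (e.g. N).
The given unit 'kg·m/s' reduces to kg * m / s. Of the listed options, that is the dimensionality of momentum.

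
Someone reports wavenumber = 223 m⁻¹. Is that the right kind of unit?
Yes

wavenumber has SI base units: 1 / m
m⁻¹ reduces to the same SI base units, so it is a valid unit for wavenumber.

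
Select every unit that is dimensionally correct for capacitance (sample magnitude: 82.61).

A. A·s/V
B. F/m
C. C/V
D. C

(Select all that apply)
A, C

capacitance has SI base units: A^2 * s^4 / (kg * m^2)

Checking each option against A^2 * s^4 / (kg * m^2):
  A. A·s/V: ✓ matches
  B. F/m: ✗ does not match
  C. C/V: ✓ matches
  D. C: ✗ does not match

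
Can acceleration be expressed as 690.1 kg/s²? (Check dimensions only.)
No

acceleration has SI base units: m / s^2
kg/s² does NOT reduce to m / s^2; a valid unit for acceleration would be e.g. m/s².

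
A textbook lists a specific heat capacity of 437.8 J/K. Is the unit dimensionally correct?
No

specific heat capacity has SI base units: m^2 / (s^2 * K)
J/K does NOT reduce to m^2 / (s^2 * K); a valid unit for specific heat capacity would be e.g. J/(kg·K).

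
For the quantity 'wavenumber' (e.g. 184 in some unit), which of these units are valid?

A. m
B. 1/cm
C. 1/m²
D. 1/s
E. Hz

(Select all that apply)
B

wavenumber has SI base units: 1 / m

Checking each option against 1 / m:
  A. m: ✗ does not match
  B. 1/cm: ✓ matches
  C. 1/m²: ✗ does not match
  D. 1/s: ✗ does not match
  E. Hz: ✗ does not match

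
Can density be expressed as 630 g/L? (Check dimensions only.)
Yes

density has SI base units: kg / m^3
g/L reduces to the same SI base units, so it is a valid unit for density.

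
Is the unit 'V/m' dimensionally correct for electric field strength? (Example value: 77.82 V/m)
Yes

electric field strength has SI base units: kg * m / (A * s^3)
V/m reduces to the same SI base units, so it is a valid unit for electric field strength.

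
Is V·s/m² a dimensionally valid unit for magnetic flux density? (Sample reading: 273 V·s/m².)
Yes

magnetic flux density has SI base units: kg / (A * s^2)
V·s/m² reduces to the same SI base units, so it is a valid unit for magnetic flux density.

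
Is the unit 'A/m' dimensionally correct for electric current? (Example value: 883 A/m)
No

electric current has SI base units: A
A/m does NOT reduce to A; a valid unit for electric current would be e.g. A.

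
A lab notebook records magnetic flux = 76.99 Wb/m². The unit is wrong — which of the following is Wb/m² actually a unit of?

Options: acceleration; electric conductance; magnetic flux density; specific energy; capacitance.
magnetic flux density

magnetic flux should have units dimensionally equivalent to kg * m^2 / (A * s^2) (e.g. Wb).
The given unit 'Wb/m²' reduces to kg / (A * s^2). Of the listed options, that is the dimensionality of magnetic flux density.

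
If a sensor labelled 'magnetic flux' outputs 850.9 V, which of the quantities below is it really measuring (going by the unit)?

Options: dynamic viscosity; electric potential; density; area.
electric potential

magnetic flux should have units dimensionally equivalent to kg * m^2 / (A * s^2) (e.g. Wb).
The given unit 'V' reduces to kg * m^2 / (A * s^3). Of the listed options, that is the dimensionality of electric potential.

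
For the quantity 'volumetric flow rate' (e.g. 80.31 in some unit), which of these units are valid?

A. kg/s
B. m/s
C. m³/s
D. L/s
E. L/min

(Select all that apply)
C, D, E

volumetric flow rate has SI base units: m^3 / s

Checking each option against m^3 / s:
  A. kg/s: ✗ does not match
  B. m/s: ✗ does not match
  C. m³/s: ✓ matches
  D. L/s: ✓ matches
  E. L/min: ✓ matches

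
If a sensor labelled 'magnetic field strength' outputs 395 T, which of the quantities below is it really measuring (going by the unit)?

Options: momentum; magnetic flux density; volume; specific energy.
magnetic flux density

magnetic field strength should have units dimensionally equivalent to A / m (e.g. A/m).
The given unit 'T' reduces to kg / (A * s^2). Of the listed options, that is the dimensionality of magnetic flux density.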